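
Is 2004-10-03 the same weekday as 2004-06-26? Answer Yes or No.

From Jun 26, 2004 to Oct 3, 2004 is 99 days.
99 mod 7 = 1, so they are different weekdays.
(Jun 26, 2004 is a Saturday; Oct 3, 2004 is a Sunday.)

No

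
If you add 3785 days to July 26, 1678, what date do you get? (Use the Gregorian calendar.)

December 5, 1688

+365 (one year) → Jul 26, 1679 (3420 left).
+366 (one year; includes Feb 29, 1680) → Jul 26, 1680 (3054 left).
+365 (one year) → Jul 26, 1681 (2689 left).
+365 (one year) → Jul 26, 1682 (2324 left).
+365 (one year) → Jul 26, 1683 (1959 left).
+366 (one year; includes Feb 29, 1684) → Jul 26, 1684 (1593 left).
+365 (one year) → Jul 26, 1685 (1228 left).
+365 (one year) → Jul 26, 1686 (863 left).
+365 (one year) → Jul 26, 1687 (498 left).
+366 (one year; includes Feb 29, 1688) → Jul 26, 1688 (132 left).
Jul has 31 days: +6 → Aug 1, 1688 (126 left).
Aug has 31 days: +31 → Sep 1, 1688 (95 left).
Sep has 30 days: +30 → Oct 1, 1688 (65 left).
Oct has 31 days: +31 → Nov 1, 1688 (34 left).
Nov has 30 days: +30 → Dec 1, 1688 (4 left).
+4 → Dec 5, 1688.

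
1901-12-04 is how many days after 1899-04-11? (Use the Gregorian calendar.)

Apr 11, 1899 → Apr 11, 1900: 365 days.
Apr 11, 1900 → Apr 11, 1901: 365 days.
Apr 11, 1901 → May 11, 1901: 30 days (April has 30).
May 11, 1901 → Jun 11, 1901: 31 days (May has 31).
Jun 11, 1901 → Jul 11, 1901: 30 days (June has 30).
Jul 11, 1901 → Aug 11, 1901: 31 days (July has 31).
Aug 11, 1901 → Sep 11, 1901: 31 days (August has 31).
Sep 11, 1901 → Oct 11, 1901: 30 days (September has 30).
Oct 11, 1901 → Nov 11, 1901: 31 days (October has 31).
Nov 11, 1901 → Dec 4, 1901: 23 days.
Total: 967 days.

967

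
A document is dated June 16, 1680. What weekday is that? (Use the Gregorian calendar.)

Sunday

Doomsday rule: the anchor day for the 1600s is Tuesday. For year 80: 80÷12 = 6 r 8, and 8÷4 = 2, so 6+8+2 = 16.
Tuesday + 16 ≡ Thursday — that's 1680's doomsday.
In June the doomsday date is Jun 6.
Jun 16 is 10 days after Jun 6; 10 mod 7 = 3, so Thursday + 3 = Sunday.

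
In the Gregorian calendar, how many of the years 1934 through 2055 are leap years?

30

Multiples of 4 in [1934,2055]: 30.
Of those, multiples of 100: 1 (not leap unless ÷400).
Multiples of 400: 1.
Leap years = 30 − 1 + 1 = 30.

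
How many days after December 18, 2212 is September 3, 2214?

624

Dec 18, 2212 → Dec 18, 2213: 365 days.
Dec 18, 2213 → Jan 18, 2214: 31 days (December has 31).
Jan 18, 2214 → Feb 18, 2214: 31 days (January has 31).
Feb 18, 2214 → Mar 18, 2214: 28 days (February has 28).
Mar 18, 2214 → Apr 18, 2214: 31 days (March has 31).
Apr 18, 2214 → May 18, 2214: 30 days (April has 30).
May 18, 2214 → Jun 18, 2214: 31 days (May has 31).
Jun 18, 2214 → Jul 18, 2214: 30 days (June has 30).
Jul 18, 2214 → Aug 18, 2214: 31 days (July has 31).
Aug 18, 2214 → Sep 3, 2214: 16 days.
Total: 624 days.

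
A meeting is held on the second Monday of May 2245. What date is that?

May 12, 2245

May 1, 2245 is a Thursday.
The first Monday is therefore May 5 (4 days later).
The second Monday is 5 + 1×7 = May 12.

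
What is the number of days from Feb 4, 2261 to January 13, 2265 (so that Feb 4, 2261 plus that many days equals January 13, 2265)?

1439

Feb 4, 2261 → Feb 4, 2262: 365 days.
Feb 4, 2262 → Feb 4, 2263: 365 days.
Feb 4, 2263 → Feb 4, 2264: 365 days.
Feb 4, 2264 → Mar 4, 2264: 29 days (February has 29).
Mar 4, 2264 → Apr 4, 2264: 31 days (March has 31).
Apr 4, 2264 → May 4, 2264: 30 days (April has 30).
May 4, 2264 → Jun 4, 2264: 31 days (May has 31).
Jun 4, 2264 → Jul 4, 2264: 30 days (June has 30).
Jul 4, 2264 → Aug 4, 2264: 31 days (July has 31).
Aug 4, 2264 → Sep 4, 2264: 31 days (August has 31).
Sep 4, 2264 → Oct 4, 2264: 30 days (September has 30).
Oct 4, 2264 → Nov 4, 2264: 31 days (October has 31).
Nov 4, 2264 → Dec 4, 2264: 30 days (November has 30).
Dec 4, 2264 → Jan 4, 2265: 31 days (December has 31).
Jan 4, 2265 → Jan 13, 2265: 9 days.
Total: 1439 days.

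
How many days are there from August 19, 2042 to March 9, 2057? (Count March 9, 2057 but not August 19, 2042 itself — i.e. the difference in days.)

5316

Aug 19, 2042 → Aug 19, 2043: 365 days.
Aug 19, 2043 → Aug 19, 2044: 366 days (Feb 29, 2044 is in that span).
Aug 19, 2044 → Aug 19, 2045: 365 days.
Aug 19, 2045 → Aug 19, 2046: 365 days.
Aug 19, 2046 → Aug 19, 2047: 365 days.
Aug 19, 2047 → Aug 19, 2048: 366 days (Feb 29, 2048 is in that span).
Aug 19, 2048 → Aug 19, 2049: 365 days.
Aug 19, 2049 → Aug 19, 2050: 365 days.
Aug 19, 2050 → Aug 19, 2051: 365 days.
Aug 19, 2051 → Aug 19, 2052: 366 days (Feb 29, 2052 is in that span).
Aug 19, 2052 → Aug 19, 2053: 365 days.
Aug 19, 2053 → Aug 19, 2054: 365 days.
Aug 19, 2054 → Aug 19, 2055: 365 days.
Aug 19, 2055 → Aug 19, 2056: 366 days (Feb 29, 2056 is in that span).
Aug 19, 2056 → Sep 19, 2056: 31 days (August has 31).
Sep 19, 2056 → Oct 19, 2056: 30 days (September has 30).
Oct 19, 2056 → Nov 19, 2056: 31 days (October has 31).
Nov 19, 2056 → Dec 19, 2056: 30 days (November has 30).
Dec 19, 2056 → Jan 19, 2057: 31 days (December has 31).
Jan 19, 2057 → Feb 19, 2057: 31 days (January has 31).
Feb 19, 2057 → Mar 9, 2057: 18 days.
Total: 5316 days.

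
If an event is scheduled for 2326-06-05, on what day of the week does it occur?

Doomsday rule: the anchor day for the 2300s is Wednesday. For year 26: 26÷12 = 2 r 2, and 2÷4 = 0, so 2+2+0 = 4.
Wednesday + 4 ≡ Sunday — that's 2326's doomsday.
In June the doomsday date is Jun 6.
Jun 5 is 1 day before Jun 6; 1 mod 7 = 1, so Sunday − 1 = Saturday.

Saturday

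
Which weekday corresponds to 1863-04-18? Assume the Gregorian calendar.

Doomsday rule: the anchor day for the 1800s is Friday. For year 63: 63÷12 = 5 r 3, and 3÷4 = 0, so 5+3+0 = 8.
Friday + 8 ≡ Saturday — that's 1863's doomsday.
In April the doomsday date is Apr 4.
Apr 18 is 14 days after Apr 4; 14 mod 7 = 0, so Saturday + 0 = Saturday.

Saturday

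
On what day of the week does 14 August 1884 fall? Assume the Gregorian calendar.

Doomsday rule: the anchor day for the 1800s is Friday. For year 84: 84÷12 = 7 r 0, and 0÷4 = 0, so 7+0+0 = 7.
Friday + 7 ≡ Friday — that's 1884's doomsday.
In August the doomsday date is Aug 8.
Aug 14 is 6 days after Aug 8; 6 mod 7 = 6, so Friday + 6 = Thursday.

Thursday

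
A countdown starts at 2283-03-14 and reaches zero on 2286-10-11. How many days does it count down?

Mar 14, 2283 → Mar 14, 2284: 366 days (Feb 29, 2284 is in that span).
Mar 14, 2284 → Mar 14, 2285: 365 days.
Mar 14, 2285 → Mar 14, 2286: 365 days.
Mar 14, 2286 → Apr 14, 2286: 31 days (March has 31).
Apr 14, 2286 → May 14, 2286: 30 days (April has 30).
May 14, 2286 → Jun 14, 2286: 31 days (May has 31).
Jun 14, 2286 → Jul 14, 2286: 30 days (June has 30).
Jul 14, 2286 → Aug 14, 2286: 31 days (July has 31).
Aug 14, 2286 → Sep 14, 2286: 31 days (August has 31).
Sep 14, 2286 → Oct 11, 2286: 27 days.
Total: 1307 days.

1307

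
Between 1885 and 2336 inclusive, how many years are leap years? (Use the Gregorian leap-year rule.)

Multiples of 4 in [1885,2336]: 113.
Of those, multiples of 100: 5 (not leap unless ÷400).
Multiples of 400: 1.
Leap years = 113 − 5 + 1 = 109.

109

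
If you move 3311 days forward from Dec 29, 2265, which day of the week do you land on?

Friday

First find the weekday of Dec 29, 2265. Doomsday rule: the anchor day for the 2200s is Friday. For year 65: 65÷12 = 5 r 5, and 5÷4 = 1, so 5+5+1 = 11.
Friday + 11 ≡ Tuesday — that's 2265's doomsday.
In December the doomsday date is Dec 12.
Dec 29 is 17 days after Dec 12; 17 mod 7 = 3, so Tuesday + 3 = Friday.
3311 mod 7 = 0, so 3311 days after a Friday is Friday + 0 = Friday.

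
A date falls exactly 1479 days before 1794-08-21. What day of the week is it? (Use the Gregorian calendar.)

Tuesday

First find the weekday of Aug 21, 1794. Doomsday rule: the anchor day for the 1700s is Sunday. For year 94: 94÷12 = 7 r 10, and 10÷4 = 2, so 7+10+2 = 19.
Sunday + 19 ≡ Friday — that's 1794's doomsday.
In August the doomsday date is Aug 8.
Aug 21 is 13 days after Aug 8; 13 mod 7 = 6, so Friday + 6 = Thursday.
1479 mod 7 = 2, so 1479 days before a Thursday is Thursday − 2 = Tuesday.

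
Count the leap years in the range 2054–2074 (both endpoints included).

5

Multiples of 4 in [2054,2074]: 5.
Of those, multiples of 100: 0 (not leap unless ÷400).
Multiples of 400: 0.
Leap years = 5 − 0 + 0 = 5.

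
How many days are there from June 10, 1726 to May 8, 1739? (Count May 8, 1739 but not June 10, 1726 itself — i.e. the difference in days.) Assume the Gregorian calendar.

Jun 10, 1726 → Jun 10, 1727: 365 days.
Jun 10, 1727 → Jun 10, 1728: 366 days (Feb 29, 1728 is in that span).
Jun 10, 1728 → Jun 10, 1729: 365 days.
Jun 10, 1729 → Jun 10, 1730: 365 days.
Jun 10, 1730 → Jun 10, 1731: 365 days.
Jun 10, 1731 → Jun 10, 1732: 366 days (Feb 29, 1732 is in that span).
Jun 10, 1732 → Jun 10, 1733: 365 days.
Jun 10, 1733 → Jun 10, 1734: 365 days.
Jun 10, 1734 → Jun 10, 1735: 365 days.
Jun 10, 1735 → Jun 10, 1736: 366 days (Feb 29, 1736 is in that span).
Jun 10, 1736 → Jun 10, 1737: 365 days.
Jun 10, 1737 → Jun 10, 1738: 365 days.
Jun 10, 1738 → Jul 10, 1738: 30 days (June has 30).
Jul 10, 1738 → Aug 10, 1738: 31 days (July has 31).
Aug 10, 1738 → Sep 10, 1738: 31 days (August has 31).
Sep 10, 1738 → Oct 10, 1738: 30 days (September has 30).
Oct 10, 1738 → Nov 10, 1738: 31 days (October has 31).
Nov 10, 1738 → Dec 10, 1738: 30 days (November has 30).
Dec 10, 1738 → Jan 10, 1739: 31 days (December has 31).
Jan 10, 1739 → Feb 10, 1739: 31 days (January has 31).
Feb 10, 1739 → Mar 10, 1739: 28 days (February has 28).
Mar 10, 1739 → Apr 10, 1739: 31 days (March has 31).
Apr 10, 1739 → May 8, 1739: 28 days.
Total: 4715 days.

4715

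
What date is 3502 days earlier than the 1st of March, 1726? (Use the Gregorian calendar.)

July 29, 1716

−365 (one year) → Mar 1, 1725 (3137 left).
−365 (one year) → Mar 1, 1724 (2772 left).
−366 (one year; includes Feb 29, 1724) → Mar 1, 1723 (2406 left).
−365 (one year) → Mar 1, 1722 (2041 left).
−365 (one year) → Mar 1, 1721 (1676 left).
−365 (one year) → Mar 1, 1720 (1311 left).
−366 (one year; includes Feb 29, 1720) → Mar 1, 1719 (945 left).
−365 (one year) → Mar 1, 1718 (580 left).
−365 (one year) → Mar 1, 1717 (215 left).
−1 → Feb 28, 1717 (end of Feb, 28 days; 214 left).
−28 → Jan 31, 1717 (end of Jan, 31 days; 186 left).
−31 → Dec 31, 1716 (end of Dec, 31 days; 155 left).
−31 → Nov 30, 1716 (end of Nov, 30 days; 124 left).
−30 → Oct 31, 1716 (end of Oct, 31 days; 94 left).
−31 → Sep 30, 1716 (end of Sep, 30 days; 63 left).
−30 → Aug 31, 1716 (end of Aug, 31 days; 33 left).
−31 → Jul 31, 1716 (end of Jul, 31 days; 2 left).
−2 → Jul 29, 1716.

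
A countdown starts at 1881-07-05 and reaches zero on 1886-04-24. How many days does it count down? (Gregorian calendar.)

1754

Jul 5, 1881 → Jul 5, 1882: 365 days.
Jul 5, 1882 → Jul 5, 1883: 365 days.
Jul 5, 1883 → Jul 5, 1884: 366 days (Feb 29, 1884 is in that span).
Jul 5, 1884 → Jul 5, 1885: 365 days.
Jul 5, 1885 → Aug 5, 1885: 31 days (July has 31).
Aug 5, 1885 → Sep 5, 1885: 31 days (August has 31).
Sep 5, 1885 → Oct 5, 1885: 30 days (September has 30).
Oct 5, 1885 → Nov 5, 1885: 31 days (October has 31).
Nov 5, 1885 → Dec 5, 1885: 30 days (November has 30).
Dec 5, 1885 → Jan 5, 1886: 31 days (December has 31).
Jan 5, 1886 → Feb 5, 1886: 31 days (January has 31).
Feb 5, 1886 → Mar 5, 1886: 28 days (February has 28).
Mar 5, 1886 → Apr 5, 1886: 31 days (March has 31).
Apr 5, 1886 → Apr 24, 1886: 19 days.
Total: 1754 days.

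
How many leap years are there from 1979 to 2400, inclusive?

103

Multiples of 4 in [1979,2400]: 106.
Of those, multiples of 100: 5 (not leap unless ÷400).
Multiples of 400: 2.
Leap years = 106 − 5 + 2 = 103.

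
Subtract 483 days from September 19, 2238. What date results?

−365 (one year) → Sep 19, 2237 (118 left).
−19 → Aug 31, 2237 (end of Aug, 31 days; 99 left).
−31 → Jul 31, 2237 (end of Jul, 31 days; 68 left).
−31 → Jun 30, 2237 (end of Jun, 30 days; 37 left).
−30 → May 31, 2237 (end of May, 31 days; 7 left).
−7 → May 24, 2237.

May 24, 2237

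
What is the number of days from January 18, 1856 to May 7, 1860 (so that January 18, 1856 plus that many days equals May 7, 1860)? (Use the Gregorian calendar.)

Jan 18, 1856 → Jan 18, 1857: 366 days (Feb 29, 1856 is in that span).
Jan 18, 1857 → Jan 18, 1858: 365 days.
Jan 18, 1858 → Jan 18, 1859: 365 days.
Jan 18, 1859 → Jan 18, 1860: 365 days.
Jan 18, 1860 → Feb 18, 1860: 31 days (January has 31).
Feb 18, 1860 → Mar 18, 1860: 29 days (February has 29).
Mar 18, 1860 → Apr 18, 1860: 31 days (March has 31).
Apr 18, 1860 → May 7, 1860: 19 days.
Total: 1571 days.

1571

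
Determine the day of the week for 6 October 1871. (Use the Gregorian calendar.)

Friday

Doomsday rule: the anchor day for the 1800s is Friday. For year 71: 71÷12 = 5 r 11, and 11÷4 = 2, so 5+11+2 = 18.
Friday + 18 ≡ Tuesday — that's 1871's doomsday.
In October the doomsday date is Oct 10.
Oct 6 is 4 days before Oct 10; 4 mod 7 = 4, so Tuesday − 4 = Friday.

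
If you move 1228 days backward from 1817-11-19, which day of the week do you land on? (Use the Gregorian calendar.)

Sunday

First find the weekday of Nov 19, 1817. Doomsday rule: the anchor day for the 1800s is Friday. For year 17: 17÷12 = 1 r 5, and 5÷4 = 1, so 1+5+1 = 7.
Friday + 7 ≡ Friday — that's 1817's doomsday.
In November the doomsday date is Nov 7.
Nov 19 is 12 days after Nov 7; 12 mod 7 = 5, so Friday + 5 = Wednesday.
1228 mod 7 = 3, so 1228 days before a Wednesday is Wednesday − 3 = Sunday.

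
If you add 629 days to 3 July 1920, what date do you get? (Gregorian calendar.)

+365 (one year) → Jul 3, 1921 (264 left).
Jul has 31 days: +29 → Aug 1, 1921 (235 left).
Aug has 31 days: +31 → Sep 1, 1921 (204 left).
Sep has 30 days: +30 → Oct 1, 1921 (174 left).
Oct has 31 days: +31 → Nov 1, 1921 (143 left).
Nov has 30 days: +30 → Dec 1, 1921 (113 left).
Dec has 31 days: +31 → Jan 1, 1922 (82 left).
Jan has 31 days: +31 → Feb 1, 1922 (51 left).
Feb has 28 days: +28 → Mar 1, 1922 (23 left).
+23 → Mar 24, 1922.

March 24, 1922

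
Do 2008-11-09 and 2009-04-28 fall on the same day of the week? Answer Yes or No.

No

From Nov 9, 2008 to Apr 28, 2009 is 170 days.
170 mod 7 = 2, so they are different weekdays.
(Nov 9, 2008 is a Sunday; Apr 28, 2009 is a Tuesday.)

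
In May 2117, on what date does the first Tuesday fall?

May 4, 2117

May 1, 2117 is a Saturday.
The first Tuesday is therefore May 4 (3 days later).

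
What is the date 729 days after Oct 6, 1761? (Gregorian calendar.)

+365 (one year) → Oct 6, 1762 (364 left).
Oct has 31 days: +26 → Nov 1, 1762 (338 left).
Nov has 30 days: +30 → Dec 1, 1762 (308 left).
Dec has 31 days: +31 → Jan 1, 1763 (277 left).
Jan has 31 days: +31 → Feb 1, 1763 (246 left).
Feb has 28 days: +28 → Mar 1, 1763 (218 left).
Mar has 31 days: +31 → Apr 1, 1763 (187 left).
Apr has 30 days: +30 → May 1, 1763 (157 left).
May has 31 days: +31 → Jun 1, 1763 (126 left).
Jun has 30 days: +30 → Jul 1, 1763 (96 left).
Jul has 31 days: +31 → Aug 1, 1763 (65 left).
Aug has 31 days: +31 → Sep 1, 1763 (34 left).
Sep has 30 days: +30 → Oct 1, 1763 (4 left).
+4 → Oct 5, 1763.

October 5, 1763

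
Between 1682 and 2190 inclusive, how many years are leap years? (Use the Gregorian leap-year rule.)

Multiples of 4 in [1682,2190]: 127.
Of those, multiples of 100: 5 (not leap unless ÷400).
Multiples of 400: 1.
Leap years = 127 − 5 + 1 = 123.

123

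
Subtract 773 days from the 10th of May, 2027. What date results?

−365 (one year) → May 10, 2026 (408 left).
−365 (one year) → May 10, 2025 (43 left).
−10 → Apr 30, 2025 (end of Apr, 30 days; 33 left).
−30 → Mar 31, 2025 (end of Mar, 31 days; 3 left).
−3 → Mar 28, 2025.

March 28, 2025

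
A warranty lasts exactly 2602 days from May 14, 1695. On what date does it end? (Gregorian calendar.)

June 29, 1702

+366 (one year; includes Feb 29, 1696) → May 14, 1696 (2236 left).
+365 (one year) → May 14, 1697 (1871 left).
+365 (one year) → May 14, 1698 (1506 left).
+365 (one year) → May 14, 1699 (1141 left).
+365 (one year) → May 14, 1700 (776 left).
+365 (one year) → May 14, 1701 (411 left).
+365 (one year) → May 14, 1702 (46 left).
May has 31 days: +18 → Jun 1, 1702 (28 left).
+28 → Jun 29, 1702.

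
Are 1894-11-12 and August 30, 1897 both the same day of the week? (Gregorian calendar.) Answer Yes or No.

Yes

From Nov 12, 1894 to Aug 30, 1897 is 1022 days.
1022 mod 7 = 0, so they are the same weekday.
(Nov 12, 1894 is a Monday; Aug 30, 1897 is a Monday.)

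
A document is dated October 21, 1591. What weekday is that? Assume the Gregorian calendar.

Monday

Doomsday rule: the anchor day for the 1500s is Wednesday. For year 91: 91÷12 = 7 r 7, and 7÷4 = 1, so 7+7+1 = 15.
Wednesday + 15 ≡ Thursday — that's 1591's doomsday.
In October the doomsday date is Oct 10.
Oct 21 is 11 days after Oct 10; 11 mod 7 = 4, so Thursday + 4 = Monday.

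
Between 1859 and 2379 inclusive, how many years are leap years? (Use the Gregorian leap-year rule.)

Multiples of 4 in [1859,2379]: 130.
Of those, multiples of 100: 5 (not leap unless ÷400).
Multiples of 400: 1.
Leap years = 130 − 5 + 1 = 126.

126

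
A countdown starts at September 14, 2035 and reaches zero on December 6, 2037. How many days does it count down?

Sep 14, 2035 → Sep 14, 2036: 366 days (Feb 29, 2036 is in that span).
Sep 14, 2036 → Sep 14, 2037: 365 days.
Sep 14, 2037 → Oct 14, 2037: 30 days (September has 30).
Oct 14, 2037 → Nov 14, 2037: 31 days (October has 31).
Nov 14, 2037 → Dec 6, 2037: 22 days.
Total: 814 days.

814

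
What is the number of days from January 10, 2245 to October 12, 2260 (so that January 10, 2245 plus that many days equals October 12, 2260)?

Jan 10, 2245 → Jan 10, 2246: 365 days.
Jan 10, 2246 → Jan 10, 2247: 365 days.
Jan 10, 2247 → Jan 10, 2248: 365 days.
Jan 10, 2248 → Jan 10, 2249: 366 days (Feb 29, 2248 is in that span).
Jan 10, 2249 → Jan 10, 2250: 365 days.
Jan 10, 2250 → Jan 10, 2251: 365 days.
Jan 10, 2251 → Jan 10, 2252: 365 days.
Jan 10, 2252 → Jan 10, 2253: 366 days (Feb 29, 2252 is in that span).
Jan 10, 2253 → Jan 10, 2254: 365 days.
Jan 10, 2254 → Jan 10, 2255: 365 days.
Jan 10, 2255 → Jan 10, 2256: 365 days.
Jan 10, 2256 → Jan 10, 2257: 366 days (Feb 29, 2256 is in that span).
Jan 10, 2257 → Jan 10, 2258: 365 days.
Jan 10, 2258 → Jan 10, 2259: 365 days.
Jan 10, 2259 → Jan 10, 2260: 365 days.
Jan 10, 2260 → Feb 10, 2260: 31 days (January has 31).
Feb 10, 2260 → Mar 10, 2260: 29 days (February has 29).
Mar 10, 2260 → Apr 10, 2260: 31 days (March has 31).
Apr 10, 2260 → May 10, 2260: 30 days (April has 30).
May 10, 2260 → Jun 10, 2260: 31 days (May has 31).
Jun 10, 2260 → Jul 10, 2260: 30 days (June has 30).
Jul 10, 2260 → Aug 10, 2260: 31 days (July has 31).
Aug 10, 2260 → Sep 10, 2260: 31 days (August has 31).
Sep 10, 2260 → Oct 10, 2260: 30 days (September has 30).
Oct 10, 2260 → Oct 12, 2260: 2 days.
Total: 5754 days.

5754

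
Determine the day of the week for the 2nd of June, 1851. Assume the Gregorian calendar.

Monday

Doomsday rule: the anchor day for the 1800s is Friday. For year 51: 51÷12 = 4 r 3, and 3÷4 = 0, so 4+3+0 = 7.
Friday + 7 ≡ Friday — that's 1851's doomsday.
In June the doomsday date is Jun 6.
Jun 2 is 4 days before Jun 6; 4 mod 7 = 4, so Friday − 4 = Monday.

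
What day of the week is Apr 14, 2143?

Doomsday rule: the anchor day for the 2100s is Sunday. For year 43: 43÷12 = 3 r 7, and 7÷4 = 1, so 3+7+1 = 11.
Sunday + 11 ≡ Thursday — that's 2143's doomsday.
In April the doomsday date is Apr 4.
Apr 14 is 10 days after Apr 4; 10 mod 7 = 3, so Thursday + 3 = Sunday.

Sunday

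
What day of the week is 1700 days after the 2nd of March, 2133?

Sunday

Mar 2, 2133 is a Monday.
1700 mod 7 = 6, so 1700 days after a Monday is Monday + 6 = Sunday.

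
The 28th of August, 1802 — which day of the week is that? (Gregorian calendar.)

January 1, 1802 is a Friday.
Jan 1, 1802 → Feb 1, 1802: 31 days (January has 31).
Feb 1, 1802 → Mar 1, 1802: 28 days (February has 28).
Mar 1, 1802 → Apr 1, 1802: 31 days (March has 31).
Apr 1, 1802 → May 1, 1802: 30 days (April has 30).
May 1, 1802 → Jun 1, 1802: 31 days (May has 31).
Jun 1, 1802 → Jul 1, 1802: 30 days (June has 30).
Jul 1, 1802 → Aug 1, 1802: 31 days (July has 31).
Aug 1, 1802 → Aug 28, 1802: 27 days.
Total: 239 days.
239 mod 7 = 1, so Friday + 1 = Saturday.

Saturday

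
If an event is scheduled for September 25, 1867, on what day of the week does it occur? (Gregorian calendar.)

Wednesday

Doomsday rule: the anchor day for the 1800s is Friday. For year 67: 67÷12 = 5 r 7, and 7÷4 = 1, so 5+7+1 = 13.
Friday + 13 ≡ Thursday — that's 1867's doomsday.
In September the doomsday date is Sep 5.
Sep 25 is 20 days after Sep 5; 20 mod 7 = 6, so Thursday + 6 = Wednesday.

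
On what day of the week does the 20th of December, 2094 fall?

Doomsday rule: the anchor day for the 2000s is Tuesday. For year 94: 94÷12 = 7 r 10, and 10÷4 = 2, so 7+10+2 = 19.
Tuesday + 19 ≡ Sunday — that's 2094's doomsday.
In December the doomsday date is Dec 12.
Dec 20 is 8 days after Dec 12; 8 mod 7 = 1, so Sunday + 1 = Monday.

Monday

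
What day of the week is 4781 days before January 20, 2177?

Jan 20, 2177 is a Monday.
4781 mod 7 = 0, so 4781 days before a Monday is Monday − 0 = Monday.

Monday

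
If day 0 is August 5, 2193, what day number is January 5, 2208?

5265

Aug 5, 2193 → Aug 5, 2194: 365 days.
Aug 5, 2194 → Aug 5, 2195: 365 days.
Aug 5, 2195 → Aug 5, 2196: 366 days (Feb 29, 2196 is in that span).
Aug 5, 2196 → Aug 5, 2197: 365 days.
Aug 5, 2197 → Aug 5, 2198: 365 days.
Aug 5, 2198 → Aug 5, 2199: 365 days.
Aug 5, 2199 → Aug 5, 2200: 365 days.
Aug 5, 2200 → Aug 5, 2201: 365 days.
Aug 5, 2201 → Aug 5, 2202: 365 days.
Aug 5, 2202 → Aug 5, 2203: 365 days.
Aug 5, 2203 → Aug 5, 2204: 366 days (Feb 29, 2204 is in that span).
Aug 5, 2204 → Aug 5, 2205: 365 days.
Aug 5, 2205 → Aug 5, 2206: 365 days.
Aug 5, 2206 → Aug 5, 2207: 365 days.
Aug 5, 2207 → Sep 5, 2207: 31 days (August has 31).
Sep 5, 2207 → Oct 5, 2207: 30 days (September has 30).
Oct 5, 2207 → Nov 5, 2207: 31 days (October has 31).
Nov 5, 2207 → Dec 5, 2207: 30 days (November has 30).
Dec 5, 2207 → Jan 5, 2208: 31 days.
Total: 5265 days.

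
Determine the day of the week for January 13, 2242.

Doomsday rule: the anchor day for the 2200s is Friday. For year 42: 42÷12 = 3 r 6, and 6÷4 = 1, so 3+6+1 = 10.
Friday + 10 ≡ Monday — that's 2242's doomsday.
In January the doomsday date is Jan 3 (2242 is not a leap year).
Jan 13 is 10 days after Jan 3; 10 mod 7 = 3, so Monday + 3 = Thursday.

Thursday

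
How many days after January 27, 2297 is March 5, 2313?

5880

Jan 27, 2297 → Jan 27, 2298: 365 days.
Jan 27, 2298 → Jan 27, 2299: 365 days.
Jan 27, 2299 → Jan 27, 2300: 365 days.
Jan 27, 2300 → Jan 27, 2301: 365 days.
Jan 27, 2301 → Jan 27, 2302: 365 days.
Jan 27, 2302 → Jan 27, 2303: 365 days.
Jan 27, 2303 → Jan 27, 2304: 365 days.
Jan 27, 2304 → Jan 27, 2305: 366 days (Feb 29, 2304 is in that span).
Jan 27, 2305 → Jan 27, 2306: 365 days.
Jan 27, 2306 → Jan 27, 2307: 365 days.
Jan 27, 2307 → Jan 27, 2308: 365 days.
Jan 27, 2308 → Jan 27, 2309: 366 days (Feb 29, 2308 is in that span).
Jan 27, 2309 → Jan 27, 2310: 365 days.
Jan 27, 2310 → Jan 27, 2311: 365 days.
Jan 27, 2311 → Jan 27, 2312: 365 days.
Jan 27, 2312 → Jan 27, 2313: 366 days (Feb 29, 2312 is in that span).
Jan 27, 2313 → Feb 27, 2313: 31 days (January has 31).
Feb 27, 2313 → Mar 5, 2313: 6 days.
Total: 5880 days.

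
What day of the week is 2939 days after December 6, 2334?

Wednesday

Dec 6, 2334 is a Thursday.
2939 mod 7 = 6, so 2939 days after a Thursday is Thursday + 6 = Wednesday.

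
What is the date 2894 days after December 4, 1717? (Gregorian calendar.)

November 6, 1725

+365 (one year) → Dec 4, 1718 (2529 left).
+365 (one year) → Dec 4, 1719 (2164 left).
+366 (one year; includes Feb 29, 1720) → Dec 4, 1720 (1798 left).
+365 (one year) → Dec 4, 1721 (1433 left).
+365 (one year) → Dec 4, 1722 (1068 left).
+365 (one year) → Dec 4, 1723 (703 left).
+366 (one year; includes Feb 29, 1724) → Dec 4, 1724 (337 left).
Dec has 31 days: +28 → Jan 1, 1725 (309 left).
Jan has 31 days: +31 → Feb 1, 1725 (278 left).
Feb has 28 days: +28 → Mar 1, 1725 (250 left).
Mar has 31 days: +31 → Apr 1, 1725 (219 left).
Apr has 30 days: +30 → May 1, 1725 (189 left).
May has 31 days: +31 → Jun 1, 1725 (158 left).
Jun has 30 days: +30 → Jul 1, 1725 (128 left).
Jul has 31 days: +31 → Aug 1, 1725 (97 left).
Aug has 31 days: +31 → Sep 1, 1725 (66 left).
Sep has 30 days: +30 → Oct 1, 1725 (36 left).
Oct has 31 days: +31 → Nov 1, 1725 (5 left).
+5 → Nov 6, 1725.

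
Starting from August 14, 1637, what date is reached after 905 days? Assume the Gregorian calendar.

February 5, 1640

+365 (one year) → Aug 14, 1638 (540 left).
+365 (one year) → Aug 14, 1639 (175 left).
Aug has 31 days: +18 → Sep 1, 1639 (157 left).
Sep has 30 days: +30 → Oct 1, 1639 (127 left).
Oct has 31 days: +31 → Nov 1, 1639 (96 left).
Nov has 30 days: +30 → Dec 1, 1639 (66 left).
Dec has 31 days: +31 → Jan 1, 1640 (35 left).
Jan has 31 days: +31 → Feb 1, 1640 (4 left).
+4 → Feb 5, 1640.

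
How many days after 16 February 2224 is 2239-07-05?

5618

Feb 16, 2224 → Feb 16, 2225: 366 days (Feb 29, 2224 is in that span).
Feb 16, 2225 → Feb 16, 2226: 365 days.
Feb 16, 2226 → Feb 16, 2227: 365 days.
Feb 16, 2227 → Feb 16, 2228: 365 days.
Feb 16, 2228 → Feb 16, 2229: 366 days (Feb 29, 2228 is in that span).
Feb 16, 2229 → Feb 16, 2230: 365 days.
Feb 16, 2230 → Feb 16, 2231: 365 days.
Feb 16, 2231 → Feb 16, 2232: 365 days.
Feb 16, 2232 → Feb 16, 2233: 366 days (Feb 29, 2232 is in that span).
Feb 16, 2233 → Feb 16, 2234: 365 days.
Feb 16, 2234 → Feb 16, 2235: 365 days.
Feb 16, 2235 → Feb 16, 2236: 365 days.
Feb 16, 2236 → Feb 16, 2237: 366 days (Feb 29, 2236 is in that span).
Feb 16, 2237 → Feb 16, 2238: 365 days.
Feb 16, 2238 → Feb 16, 2239: 365 days.
Feb 16, 2239 → Mar 16, 2239: 28 days (February has 28).
Mar 16, 2239 → Apr 16, 2239: 31 days (March has 31).
Apr 16, 2239 → May 16, 2239: 30 days (April has 30).
May 16, 2239 → Jun 16, 2239: 31 days (May has 31).
Jun 16, 2239 → Jul 5, 2239: 19 days.
Total: 5618 days.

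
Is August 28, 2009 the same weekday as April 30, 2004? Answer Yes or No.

From Apr 30, 2004 to Aug 28, 2009 is 1946 days.
1946 mod 7 = 0, so they are the same weekday.
(Apr 30, 2004 is a Friday; Aug 28, 2009 is a Friday.)

Yes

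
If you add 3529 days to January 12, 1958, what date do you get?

+365 (one year) → Jan 12, 1959 (3164 left).
+365 (one year) → Jan 12, 1960 (2799 left).
+366 (one year; includes Feb 29, 1960) → Jan 12, 1961 (2433 left).
+365 (one year) → Jan 12, 1962 (2068 left).
+365 (one year) → Jan 12, 1963 (1703 left).
+365 (one year) → Jan 12, 1964 (1338 left).
+366 (one year; includes Feb 29, 1964) → Jan 12, 1965 (972 left).
+365 (one year) → Jan 12, 1966 (607 left).
+365 (one year) → Jan 12, 1967 (242 left).
Jan has 31 days: +20 → Feb 1, 1967 (222 left).
Feb has 28 days: +28 → Mar 1, 1967 (194 left).
Mar has 31 days: +31 → Apr 1, 1967 (163 left).
Apr has 30 days: +30 → May 1, 1967 (133 left).
May has 31 days: +31 → Jun 1, 1967 (102 left).
Jun has 30 days: +30 → Jul 1, 1967 (72 left).
Jul has 31 days: +31 → Aug 1, 1967 (41 left).
Aug has 31 days: +31 → Sep 1, 1967 (10 left).
+10 → Sep 11, 1967.

September 11, 1967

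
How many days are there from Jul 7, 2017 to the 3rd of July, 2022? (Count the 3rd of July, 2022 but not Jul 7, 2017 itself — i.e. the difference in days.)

1822

Jul 7, 2017 → Jul 7, 2018: 365 days.
Jul 7, 2018 → Jul 7, 2019: 365 days.
Jul 7, 2019 → Jul 7, 2020: 366 days (Feb 29, 2020 is in that span).
Jul 7, 2020 → Jul 7, 2021: 365 days.
Jul 7, 2021 → Aug 7, 2021: 31 days (July has 31).
Aug 7, 2021 → Sep 7, 2021: 31 days (August has 31).
Sep 7, 2021 → Oct 7, 2021: 30 days (September has 30).
Oct 7, 2021 → Nov 7, 2021: 31 days (October has 31).
Nov 7, 2021 → Dec 7, 2021: 30 days (November has 30).
Dec 7, 2021 → Jan 7, 2022: 31 days (December has 31).
Jan 7, 2022 → Feb 7, 2022: 31 days (January has 31).
Feb 7, 2022 → Mar 7, 2022: 28 days (February has 28).
Mar 7, 2022 → Apr 7, 2022: 31 days (March has 31).
Apr 7, 2022 → May 7, 2022: 30 days (April has 30).
May 7, 2022 → Jun 7, 2022: 31 days (May has 31).
Jun 7, 2022 → Jul 3, 2022: 26 days.
Total: 1822 days.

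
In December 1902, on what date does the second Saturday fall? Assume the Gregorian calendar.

December 1, 1902 is a Monday.
The first Saturday is therefore December 6 (5 days later).
The second Saturday is 6 + 1×7 = December 13.

December 13, 1902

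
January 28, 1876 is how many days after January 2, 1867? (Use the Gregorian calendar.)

3313

Jan 2, 1867 → Jan 2, 1868: 365 days.
Jan 2, 1868 → Jan 2, 1869: 366 days (Feb 29, 1868 is in that span).
Jan 2, 1869 → Jan 2, 1870: 365 days.
Jan 2, 1870 → Jan 2, 1871: 365 days.
Jan 2, 1871 → Jan 2, 1872: 365 days.
Jan 2, 1872 → Jan 2, 1873: 366 days (Feb 29, 1872 is in that span).
Jan 2, 1873 → Jan 2, 1874: 365 days.
Jan 2, 1874 → Jan 2, 1875: 365 days.
Jan 2, 1875 → Feb 2, 1875: 31 days (January has 31).
Feb 2, 1875 → Mar 2, 1875: 28 days (February has 28).
Mar 2, 1875 → Apr 2, 1875: 31 days (March has 31).
Apr 2, 1875 → May 2, 1875: 30 days (April has 30).
May 2, 1875 → Jun 2, 1875: 31 days (May has 31).
Jun 2, 1875 → Jul 2, 1875: 30 days (June has 30).
Jul 2, 1875 → Aug 2, 1875: 31 days (July has 31).
Aug 2, 1875 → Sep 2, 1875: 31 days (August has 31).
Sep 2, 1875 → Oct 2, 1875: 30 days (September has 30).
Oct 2, 1875 → Nov 2, 1875: 31 days (October has 31).
Nov 2, 1875 → Dec 2, 1875: 30 days (November has 30).
Dec 2, 1875 → Jan 2, 1876: 31 days (December has 31).
Jan 2, 1876 → Jan 28, 1876: 26 days.
Total: 3313 days.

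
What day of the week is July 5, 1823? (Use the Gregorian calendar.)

Doomsday rule: the anchor day for the 1800s is Friday. For year 23: 23÷12 = 1 r 11, and 11÷4 = 2, so 1+11+2 = 14.
Friday + 14 ≡ Friday — that's 1823's doomsday.
In July the doomsday date is Jul 11.
Jul 5 is 6 days before Jul 11; 6 mod 7 = 6, so Friday − 6 = Saturday.

Saturday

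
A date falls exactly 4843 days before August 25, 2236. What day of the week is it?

Friday

First find the weekday of Aug 25, 2236. Doomsday rule: the anchor day for the 2200s is Friday. For year 36: 36÷12 = 3 r 0, and 0÷4 = 0, so 3+0+0 = 3.
Friday + 3 ≡ Monday — that's 2236's doomsday.
In August the doomsday date is Aug 8.
Aug 25 is 17 days after Aug 8; 17 mod 7 = 3, so Monday + 3 = Thursday.
4843 mod 7 = 6, so 4843 days before a Thursday is Thursday − 6 = Friday.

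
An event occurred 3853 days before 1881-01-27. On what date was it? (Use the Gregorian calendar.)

July 11, 1870

−366 (one year; includes Feb 29, 1880) → Jan 27, 1880 (3487 left).
−365 (one year) → Jan 27, 1879 (3122 left).
−365 (one year) → Jan 27, 1878 (2757 left).
−365 (one year) → Jan 27, 1877 (2392 left).
−366 (one year; includes Feb 29, 1876) → Jan 27, 1876 (2026 left).
−365 (one year) → Jan 27, 1875 (1661 left).
−365 (one year) → Jan 27, 1874 (1296 left).
−365 (one year) → Jan 27, 1873 (931 left).
−366 (one year; includes Feb 29, 1872) → Jan 27, 1872 (565 left).
−365 (one year) → Jan 27, 1871 (200 left).
−27 → Dec 31, 1870 (end of Dec, 31 days; 173 left).
−31 → Nov 30, 1870 (end of Nov, 30 days; 142 left).
−30 → Oct 31, 1870 (end of Oct, 31 days; 112 left).
−31 → Sep 30, 1870 (end of Sep, 30 days; 81 left).
−30 → Aug 31, 1870 (end of Aug, 31 days; 51 left).
−31 → Jul 31, 1870 (end of Jul, 31 days; 20 left).
−20 → Jul 11, 1870.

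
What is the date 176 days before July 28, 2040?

−28 → Jun 30, 2040 (end of Jun, 30 days; 148 left).
−30 → May 31, 2040 (end of May, 31 days; 118 left).
−31 → Apr 30, 2040 (end of Apr, 30 days; 87 left).
−30 → Mar 31, 2040 (end of Mar, 31 days; 57 left).
−31 → Feb 29, 2040 (end of Feb, 29 days; 26 left).
−26 → Feb 3, 2040.

February 3, 2040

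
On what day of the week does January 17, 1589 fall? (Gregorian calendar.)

Tuesday

Doomsday rule: the anchor day for the 1500s is Wednesday. For year 89: 89÷12 = 7 r 5, and 5÷4 = 1, so 7+5+1 = 13.
Wednesday + 13 ≡ Tuesday — that's 1589's doomsday.
In January the doomsday date is Jan 3 (1589 is not a leap year).
Jan 17 is 14 days after Jan 3; 14 mod 7 = 0, so Tuesday + 0 = Tuesday.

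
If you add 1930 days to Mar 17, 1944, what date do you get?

June 29, 1949

+365 (one year) → Mar 17, 1945 (1565 left).
+365 (one year) → Mar 17, 1946 (1200 left).
+365 (one year) → Mar 17, 1947 (835 left).
+366 (one year; includes Feb 29, 1948) → Mar 17, 1948 (469 left).
+365 (one year) → Mar 17, 1949 (104 left).
Mar has 31 days: +15 → Apr 1, 1949 (89 left).
Apr has 30 days: +30 → May 1, 1949 (59 left).
May has 31 days: +31 → Jun 1, 1949 (28 left).
+28 → Jun 29, 1949.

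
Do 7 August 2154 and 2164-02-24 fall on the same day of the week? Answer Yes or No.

No

From Aug 7, 2154 to Feb 24, 2164 is 3488 days.
3488 mod 7 = 2, so they are different weekdays.
(Aug 7, 2154 is a Wednesday; Feb 24, 2164 is a Friday.)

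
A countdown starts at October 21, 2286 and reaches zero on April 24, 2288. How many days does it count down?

Oct 21, 2286 → Oct 21, 2287: 365 days.
Oct 21, 2287 → Nov 21, 2287: 31 days (October has 31).
Nov 21, 2287 → Dec 21, 2287: 30 days (November has 30).
Dec 21, 2287 → Jan 21, 2288: 31 days (December has 31).
Jan 21, 2288 → Feb 21, 2288: 31 days (January has 31).
Feb 21, 2288 → Mar 21, 2288: 29 days (February has 29).
Mar 21, 2288 → Apr 21, 2288: 31 days (March has 31).
Apr 21, 2288 → Apr 24, 2288: 3 days.
Total: 551 days.

551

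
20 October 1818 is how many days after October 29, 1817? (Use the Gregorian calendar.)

Oct 29, 1817 → Nov 29, 1817: 31 days (October has 31).
Nov 29, 1817 → Dec 29, 1817: 30 days (November has 30).
Dec 29, 1817 → Jan 29, 1818: 31 days (December has 31).
Jan 29, 1818 → Feb 28, 1818: 30 days (January has 31).
Feb 28, 1818 → Mar 28, 1818: 28 days (February has 28).
Mar 28, 1818 → Apr 28, 1818: 31 days (March has 31).
Apr 28, 1818 → May 28, 1818: 30 days (April has 30).
May 28, 1818 → Jun 28, 1818: 31 days (May has 31).
Jun 28, 1818 → Jul 28, 1818: 30 days (June has 30).
Jul 28, 1818 → Aug 28, 1818: 31 days (July has 31).
Aug 28, 1818 → Sep 28, 1818: 31 days (August has 31).
Sep 28, 1818 → Oct 20, 1818: 22 days.
Total: 356 days.

356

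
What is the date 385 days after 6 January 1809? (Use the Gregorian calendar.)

Jan has 31 days: +26 → Feb 1, 1809 (359 left).
Feb has 28 days: +28 → Mar 1, 1809 (331 left).
Mar has 31 days: +31 → Apr 1, 1809 (300 left).
Apr has 30 days: +30 → May 1, 1809 (270 left).
May has 31 days: +31 → Jun 1, 1809 (239 left).
Jun has 30 days: +30 → Jul 1, 1809 (209 left).
Jul has 31 days: +31 → Aug 1, 1809 (178 left).
Aug has 31 days: +31 → Sep 1, 1809 (147 left).
Sep has 30 days: +30 → Oct 1, 1809 (117 left).
Oct has 31 days: +31 → Nov 1, 1809 (86 left).
Nov has 30 days: +30 → Dec 1, 1809 (56 left).
Dec has 31 days: +31 → Jan 1, 1810 (25 left).
+25 → Jan 26, 1810.

January 26, 1810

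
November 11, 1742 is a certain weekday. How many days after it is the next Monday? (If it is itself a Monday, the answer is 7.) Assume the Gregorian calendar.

Nov 11, 1742 is a Sunday.
From Sunday to the next Monday is 1 day.

1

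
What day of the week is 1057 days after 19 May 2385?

First find the weekday of May 19, 2385. Doomsday rule: the anchor day for the 2300s is Wednesday. For year 85: 85÷12 = 7 r 1, and 1÷4 = 0, so 7+1+0 = 8.
Wednesday + 8 ≡ Thursday — that's 2385's doomsday.
In May the doomsday date is May 9.
May 19 is 10 days after May 9; 10 mod 7 = 3, so Thursday + 3 = Sunday.
1057 mod 7 = 0, so 1057 days after a Sunday is Sunday + 0 = Sunday.

Sunday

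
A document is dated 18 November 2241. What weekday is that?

Doomsday rule: the anchor day for the 2200s is Friday. For year 41: 41÷12 = 3 r 5, and 5÷4 = 1, so 3+5+1 = 9.
Friday + 9 ≡ Sunday — that's 2241's doomsday.
In November the doomsday date is Nov 7.
Nov 18 is 11 days after Nov 7; 11 mod 7 = 4, so Sunday + 4 = Thursday.

Thursday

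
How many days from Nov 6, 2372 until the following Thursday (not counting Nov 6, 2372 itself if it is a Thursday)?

3

Nov 6, 2372 is a Monday.
From Monday to the next Thursday is 3 days.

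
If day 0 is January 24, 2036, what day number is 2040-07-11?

Jan 24, 2036 → Jan 24, 2037: 366 days (Feb 29, 2036 is in that span).
Jan 24, 2037 → Jan 24, 2038: 365 days.
Jan 24, 2038 → Jan 24, 2039: 365 days.
Jan 24, 2039 → Jan 24, 2040: 365 days.
Jan 24, 2040 → Feb 24, 2040: 31 days (January has 31).
Feb 24, 2040 → Mar 24, 2040: 29 days (February has 29).
Mar 24, 2040 → Apr 24, 2040: 31 days (March has 31).
Apr 24, 2040 → May 24, 2040: 30 days (April has 30).
May 24, 2040 → Jun 24, 2040: 31 days (May has 31).
Jun 24, 2040 → Jul 11, 2040: 17 days.
Total: 1630 days.

1630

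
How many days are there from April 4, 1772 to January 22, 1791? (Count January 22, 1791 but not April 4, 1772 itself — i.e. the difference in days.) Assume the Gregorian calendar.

6867

Apr 4, 1772 → Apr 4, 1773: 365 days.
Apr 4, 1773 → Apr 4, 1774: 365 days.
Apr 4, 1774 → Apr 4, 1775: 365 days.
Apr 4, 1775 → Apr 4, 1776: 366 days (Feb 29, 1776 is in that span).
Apr 4, 1776 → Apr 4, 1777: 365 days.
Apr 4, 1777 → Apr 4, 1778: 365 days.
Apr 4, 1778 → Apr 4, 1779: 365 days.
Apr 4, 1779 → Apr 4, 1780: 366 days (Feb 29, 1780 is in that span).
Apr 4, 1780 → Apr 4, 1781: 365 days.
Apr 4, 1781 → Apr 4, 1782: 365 days.
Apr 4, 1782 → Apr 4, 1783: 365 days.
Apr 4, 1783 → Apr 4, 1784: 366 days (Feb 29, 1784 is in that span).
Apr 4, 1784 → Apr 4, 1785: 365 days.
Apr 4, 1785 → Apr 4, 1786: 365 days.
Apr 4, 1786 → Apr 4, 1787: 365 days.
Apr 4, 1787 → Apr 4, 1788: 366 days (Feb 29, 1788 is in that span).
Apr 4, 1788 → Apr 4, 1789: 365 days.
Apr 4, 1789 → Apr 4, 1790: 365 days.
Apr 4, 1790 → May 4, 1790: 30 days (April has 30).
May 4, 1790 → Jun 4, 1790: 31 days (May has 31).
Jun 4, 1790 → Jul 4, 1790: 30 days (June has 30).
Jul 4, 1790 → Aug 4, 1790: 31 days (July has 31).
Aug 4, 1790 → Sep 4, 1790: 31 days (August has 31).
Sep 4, 1790 → Oct 4, 1790: 30 days (September has 30).
Oct 4, 1790 → Nov 4, 1790: 31 days (October has 31).
Nov 4, 1790 → Dec 4, 1790: 30 days (November has 30).
Dec 4, 1790 → Jan 4, 1791: 31 days (December has 31).
Jan 4, 1791 → Jan 22, 1791: 18 days.
Total: 6867 days.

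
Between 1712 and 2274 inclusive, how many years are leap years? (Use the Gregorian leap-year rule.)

137

Multiples of 4 in [1712,2274]: 141.
Of those, multiples of 100: 5 (not leap unless ÷400).
Multiples of 400: 1.
Leap years = 141 − 5 + 1 = 137.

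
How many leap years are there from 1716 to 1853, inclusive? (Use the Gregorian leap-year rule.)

Multiples of 4 in [1716,1853]: 35.
Of those, multiples of 100: 1 (not leap unless ÷400).
Multiples of 400: 0.
Leap years = 35 − 1 + 0 = 34.

34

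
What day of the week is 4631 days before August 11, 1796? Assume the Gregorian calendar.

Aug 11, 1796 is a Thursday.
4631 mod 7 = 4, so 4631 days before a Thursday is Thursday − 4 = Sunday.

Sunday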